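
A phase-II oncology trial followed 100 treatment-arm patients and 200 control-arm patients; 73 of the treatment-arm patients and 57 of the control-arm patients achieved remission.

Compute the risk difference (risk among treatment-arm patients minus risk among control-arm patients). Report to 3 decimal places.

risk, treatment-arm patients = 73/100 = 0.7300
risk, control-arm patients = 57/200 = 0.2850
risk difference = 0.7300 − 0.2850 = 0.445

0.445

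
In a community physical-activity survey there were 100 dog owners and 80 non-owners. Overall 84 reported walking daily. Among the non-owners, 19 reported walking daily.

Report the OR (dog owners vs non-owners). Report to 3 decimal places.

dog owners with the outcome: 84 − 19 = 65
dog owners without the outcome: 100 − 65 = 35
non-owners without the outcome: 80 − 19 = 61
OR = (65 × 61) / (35 × 19) = 3965/665 ≈ 5.962

OR ≈ 5.962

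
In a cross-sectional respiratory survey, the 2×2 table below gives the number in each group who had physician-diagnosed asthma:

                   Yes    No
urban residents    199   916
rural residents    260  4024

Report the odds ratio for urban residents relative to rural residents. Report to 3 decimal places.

OR = (199 × 4024) / (916 × 260) = 800776/238160 ≈ 3.362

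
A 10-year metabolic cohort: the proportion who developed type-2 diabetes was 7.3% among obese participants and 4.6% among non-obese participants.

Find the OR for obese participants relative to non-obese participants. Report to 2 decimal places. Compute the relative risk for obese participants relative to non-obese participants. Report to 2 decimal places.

odds, obese participants = 0.07300/0.92700 = 0.07875
odds, non-obese participants = 0.04600/0.95400 = 0.04822
OR = 0.07875 / 0.04822 = 1.63
RR = 0.07300 / 0.04600 = 1.59

OR = 1.63; RR = 1.59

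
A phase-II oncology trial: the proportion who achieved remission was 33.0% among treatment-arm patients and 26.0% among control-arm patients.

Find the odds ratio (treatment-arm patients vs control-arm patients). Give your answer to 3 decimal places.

OR: 1.402

odds, treatment-arm patients = 0.3300/0.6700 = 0.4925
odds, control-arm patients = 0.2600/0.7400 = 0.3514
OR = 0.4925 / 0.3514 = 1.402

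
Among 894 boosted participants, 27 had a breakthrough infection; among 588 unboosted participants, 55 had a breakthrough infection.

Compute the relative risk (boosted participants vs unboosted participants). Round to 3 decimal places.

RR: 0.323

risk, boosted participants = 27/894 = 0.03020
risk, unboosted participants = 55/588 = 0.09354
RR = 0.03020 / 0.09354 = 0.323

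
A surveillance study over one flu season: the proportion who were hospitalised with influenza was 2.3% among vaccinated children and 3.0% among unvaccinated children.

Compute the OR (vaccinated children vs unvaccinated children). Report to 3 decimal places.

odds, vaccinated children = 0.02300/0.97700 = 0.02354
odds, unvaccinated children = 0.03000/0.97000 = 0.03093
OR = 0.02354 / 0.03093 = 0.761

0.761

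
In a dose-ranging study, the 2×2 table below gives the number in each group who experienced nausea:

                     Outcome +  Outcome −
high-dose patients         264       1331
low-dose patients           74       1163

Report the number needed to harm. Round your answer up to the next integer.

NNH ≈ 10

risk, high-dose patients = 264/1595 = 0.165517
risk, low-dose patients = 74/1237 = 0.059822
absolute risk difference = 0.105695
1 / 0.105695 = 9.461 → round up → 10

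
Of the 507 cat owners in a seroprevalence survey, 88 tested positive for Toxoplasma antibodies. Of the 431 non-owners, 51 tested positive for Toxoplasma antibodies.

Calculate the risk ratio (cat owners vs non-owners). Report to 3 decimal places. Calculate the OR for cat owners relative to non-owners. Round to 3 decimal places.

RR = 1.467; OR = 1.565

risk, cat owners = 88/507 = 0.1736
risk, non-owners = 51/431 = 0.1183
RR = 0.1736 / 0.1183 = 1.467
OR = (88 × 380) / (419 × 51) = 33440/21369 ≈ 1.565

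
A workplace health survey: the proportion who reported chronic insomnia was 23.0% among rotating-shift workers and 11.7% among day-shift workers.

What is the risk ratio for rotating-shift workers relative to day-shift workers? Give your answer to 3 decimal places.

RR = 0.2300 / 0.1170 = 1.966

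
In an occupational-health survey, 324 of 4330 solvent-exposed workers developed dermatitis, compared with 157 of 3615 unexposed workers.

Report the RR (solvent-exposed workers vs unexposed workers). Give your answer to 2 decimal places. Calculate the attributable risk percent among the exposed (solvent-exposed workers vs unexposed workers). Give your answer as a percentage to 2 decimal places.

RR = 1.72; AR% = 41.96%

risk, solvent-exposed workers = 324/4330 = 0.07483
risk, unexposed workers = 157/3615 = 0.04343
RR = 0.07483 / 0.04343 = 1.72
AR% = (0.07483 − 0.04343) / 0.07483 = 0.4196 → 41.96%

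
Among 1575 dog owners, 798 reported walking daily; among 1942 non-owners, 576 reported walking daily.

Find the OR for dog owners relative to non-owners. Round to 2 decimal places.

OR = (798 × 1366) / (777 × 576) = 1090068/447552 ≈ 2.44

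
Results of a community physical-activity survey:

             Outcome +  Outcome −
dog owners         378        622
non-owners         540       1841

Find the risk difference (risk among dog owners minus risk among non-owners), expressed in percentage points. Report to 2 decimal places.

risk, dog owners = 378/1000 = 0.3780
risk, non-owners = 540/2381 = 0.2268
risk difference = 0.3780 − 0.2268 = 0.1512 → 15.12 percentage points

15.12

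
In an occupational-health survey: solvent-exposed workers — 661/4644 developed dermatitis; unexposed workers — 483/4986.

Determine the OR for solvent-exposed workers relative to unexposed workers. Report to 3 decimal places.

OR = (661 × 4503) / (3983 × 483) = 2976483/1923789 ≈ 1.547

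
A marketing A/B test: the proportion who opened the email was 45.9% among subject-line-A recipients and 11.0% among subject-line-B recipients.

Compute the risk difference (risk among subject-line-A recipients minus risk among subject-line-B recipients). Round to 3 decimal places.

risk difference = 0.4590 − 0.1100 = 0.349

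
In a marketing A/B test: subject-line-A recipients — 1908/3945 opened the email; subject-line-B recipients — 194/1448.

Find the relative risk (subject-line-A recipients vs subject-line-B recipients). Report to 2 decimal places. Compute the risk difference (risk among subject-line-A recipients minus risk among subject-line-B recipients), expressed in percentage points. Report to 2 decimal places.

RR = 3.61; RD = 34.97

risk, subject-line-A recipients = 1908/3945 = 0.4837
risk, subject-line-B recipients = 194/1448 = 0.1340
RR = 0.4837 / 0.1340 = 3.61
risk difference = 0.4837 − 0.1340 = 0.3497 → 34.97 percentage points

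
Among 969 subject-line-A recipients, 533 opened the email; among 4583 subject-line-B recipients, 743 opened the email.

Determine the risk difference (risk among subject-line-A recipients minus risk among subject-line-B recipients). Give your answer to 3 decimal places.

RD ≈ 0.388

risk, subject-line-A recipients = 533/969 = 0.5501
risk, subject-line-B recipients = 743/4583 = 0.1621
risk difference = 0.5501 − 0.1621 = 0.388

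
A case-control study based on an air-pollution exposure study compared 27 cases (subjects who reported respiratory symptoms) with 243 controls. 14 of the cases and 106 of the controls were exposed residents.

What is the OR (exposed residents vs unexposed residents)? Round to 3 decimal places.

OR = (14 × 137) / (106 × 13) = 1918/1378 ≈ 1.392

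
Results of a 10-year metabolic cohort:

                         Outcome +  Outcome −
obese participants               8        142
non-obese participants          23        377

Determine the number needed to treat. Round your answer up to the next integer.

risk, obese participants = 8/150 = 0.053333
risk, non-obese participants = 23/400 = 0.057500
absolute risk difference = 0.004167
1 / 0.004167 = 239.981 → round up → 240

240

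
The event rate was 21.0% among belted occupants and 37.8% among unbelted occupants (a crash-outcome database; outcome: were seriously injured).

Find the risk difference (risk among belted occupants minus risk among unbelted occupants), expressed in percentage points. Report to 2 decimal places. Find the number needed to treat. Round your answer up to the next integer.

risk difference = 0.2100 − 0.3780 = -0.1680 → -16.80 percentage points
absolute risk difference = 0.168000
1 / 0.168000 = 5.952 → round up → 6

RD = -16.80; NNT = 6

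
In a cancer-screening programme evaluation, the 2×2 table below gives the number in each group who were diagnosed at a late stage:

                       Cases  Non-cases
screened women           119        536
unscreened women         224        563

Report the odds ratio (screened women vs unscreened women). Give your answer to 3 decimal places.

odds, screened women = 119/536 = 0.2220
odds, unscreened women = 224/563 = 0.3979
OR = 0.2220 / 0.3979 = 0.558

0.558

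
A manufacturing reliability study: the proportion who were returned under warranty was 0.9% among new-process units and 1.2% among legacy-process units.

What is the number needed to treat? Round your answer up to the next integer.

NNT ≈ 334

absolute risk difference = 0.003000
1 / 0.003000 = 333.333 → round up → 334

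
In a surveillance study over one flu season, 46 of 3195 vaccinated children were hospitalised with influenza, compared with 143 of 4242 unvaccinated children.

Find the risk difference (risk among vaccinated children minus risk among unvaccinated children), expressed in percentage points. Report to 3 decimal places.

RD ≈ -1.931

risk, vaccinated children = 46/3195 = 0.01440
risk, unvaccinated children = 143/4242 = 0.03371
risk difference = 0.01440 − 0.03371 = -0.01931 → -1.931 percentage points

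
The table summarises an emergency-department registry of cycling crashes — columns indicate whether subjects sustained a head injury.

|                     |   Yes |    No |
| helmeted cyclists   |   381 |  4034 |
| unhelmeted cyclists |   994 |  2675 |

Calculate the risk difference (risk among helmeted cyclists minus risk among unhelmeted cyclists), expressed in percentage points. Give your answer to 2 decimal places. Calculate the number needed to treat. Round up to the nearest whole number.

risk, helmeted cyclists = 381/4415 = 0.0863
risk, unhelmeted cyclists = 994/3669 = 0.2709
risk difference = 0.0863 − 0.2709 = -0.1846 → -18.46 percentage points
absolute risk difference = 0.184622
1 / 0.184622 = 5.416 → round up → 6

RD = -18.46; NNT = 6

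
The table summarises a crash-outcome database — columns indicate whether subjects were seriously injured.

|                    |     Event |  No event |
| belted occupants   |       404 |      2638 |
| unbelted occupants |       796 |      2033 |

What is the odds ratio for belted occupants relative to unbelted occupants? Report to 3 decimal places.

OR = (404 × 2033) / (2638 × 796) = 821332/2099848 ≈ 0.391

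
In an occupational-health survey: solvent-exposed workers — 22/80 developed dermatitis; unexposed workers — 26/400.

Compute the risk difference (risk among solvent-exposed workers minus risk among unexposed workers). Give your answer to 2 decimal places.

risk, solvent-exposed workers = 22/80 = 0.2750
risk, unexposed workers = 26/400 = 0.0650
risk difference = 0.2750 − 0.0650 = 0.21

0.21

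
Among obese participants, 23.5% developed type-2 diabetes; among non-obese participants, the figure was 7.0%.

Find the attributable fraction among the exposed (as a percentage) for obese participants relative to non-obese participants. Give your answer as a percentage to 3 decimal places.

AR% = (0.2350 − 0.0700) / 0.2350 = 0.7021 → 70.213%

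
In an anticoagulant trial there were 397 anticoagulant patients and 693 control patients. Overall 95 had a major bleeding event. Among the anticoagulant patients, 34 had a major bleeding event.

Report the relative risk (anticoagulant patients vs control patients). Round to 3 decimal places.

RR: 0.973

anticoagulant patients without the outcome: 397 − 34 = 363
control patients with the outcome: 95 − 34 = 61
control patients without the outcome: 693 − 61 = 632
risk, anticoagulant patients = 34/397 = 0.0856
risk, control patients = 61/693 = 0.0880
RR = 0.0856 / 0.0880 = 0.973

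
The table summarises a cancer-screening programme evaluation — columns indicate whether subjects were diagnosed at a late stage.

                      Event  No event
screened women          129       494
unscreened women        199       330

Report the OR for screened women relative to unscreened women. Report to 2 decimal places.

odds, screened women = 129/494 = 0.2611
odds, unscreened women = 199/330 = 0.6030
OR = 0.2611 / 0.6030 = 0.43

OR = 0.43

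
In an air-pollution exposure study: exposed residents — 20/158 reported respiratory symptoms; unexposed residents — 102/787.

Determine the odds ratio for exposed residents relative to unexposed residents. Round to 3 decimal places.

OR = (20 × 685) / (138 × 102) = 13700/14076 ≈ 0.973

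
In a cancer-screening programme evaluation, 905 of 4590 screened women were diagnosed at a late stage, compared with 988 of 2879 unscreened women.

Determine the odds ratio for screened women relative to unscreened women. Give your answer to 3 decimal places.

OR = (905 × 1891) / (3685 × 988) = 1711355/3640780 ≈ 0.470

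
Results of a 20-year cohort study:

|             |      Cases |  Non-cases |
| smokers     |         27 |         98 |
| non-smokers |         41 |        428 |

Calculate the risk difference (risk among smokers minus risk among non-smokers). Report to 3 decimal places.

risk, smokers = 27/125 = 0.2160
risk, non-smokers = 41/469 = 0.0874
risk difference = 0.2160 − 0.0874 = 0.129

RD: 0.129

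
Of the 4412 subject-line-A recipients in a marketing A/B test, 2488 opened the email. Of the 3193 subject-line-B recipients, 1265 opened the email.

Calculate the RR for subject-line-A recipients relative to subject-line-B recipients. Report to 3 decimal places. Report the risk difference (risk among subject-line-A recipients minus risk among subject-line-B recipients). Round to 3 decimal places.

risk, subject-line-A recipients = 2488/4412 = 0.5639
risk, subject-line-B recipients = 1265/3193 = 0.3962
RR = 0.5639 / 0.3962 = 1.423
risk difference = 0.5639 − 0.3962 = 0.168

RR = 1.423; RD = 0.168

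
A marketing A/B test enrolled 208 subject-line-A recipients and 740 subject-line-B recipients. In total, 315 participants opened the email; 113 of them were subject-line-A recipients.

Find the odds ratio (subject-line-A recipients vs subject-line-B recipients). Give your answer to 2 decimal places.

subject-line-A recipients without the outcome: 208 − 113 = 95
subject-line-B recipients with the outcome: 315 − 113 = 202
subject-line-B recipients without the outcome: 740 − 202 = 538
odds, subject-line-A recipients = 113/95 = 1.1895
odds, subject-line-B recipients = 202/538 = 0.3755
OR = 1.1895 / 0.3755 = 3.17

OR = 3.17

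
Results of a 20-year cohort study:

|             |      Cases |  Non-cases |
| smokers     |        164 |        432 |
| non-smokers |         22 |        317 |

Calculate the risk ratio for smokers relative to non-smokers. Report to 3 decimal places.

risk, smokers = 164/596 = 0.2752
risk, non-smokers = 22/339 = 0.0649
RR = 0.2752 / 0.0649 = 4.240

RR: 4.240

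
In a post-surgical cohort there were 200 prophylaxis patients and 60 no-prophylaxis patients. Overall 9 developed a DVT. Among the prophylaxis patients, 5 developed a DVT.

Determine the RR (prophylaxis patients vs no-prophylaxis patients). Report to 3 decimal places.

RR = 0.375

prophylaxis patients without the outcome: 200 − 5 = 195
no-prophylaxis patients with the outcome: 9 − 5 = 4
no-prophylaxis patients without the outcome: 60 − 4 = 56
risk, prophylaxis patients = 5/200 = 0.02500
risk, no-prophylaxis patients = 4/60 = 0.06667
RR = 0.02500 / 0.06667 = 0.375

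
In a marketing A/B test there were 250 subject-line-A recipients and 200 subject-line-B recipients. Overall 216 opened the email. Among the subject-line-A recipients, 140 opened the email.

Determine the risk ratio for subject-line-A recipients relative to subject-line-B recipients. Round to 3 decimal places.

1.474

subject-line-A recipients without the outcome: 250 − 140 = 110
subject-line-B recipients with the outcome: 216 − 140 = 76
subject-line-B recipients without the outcome: 200 − 76 = 124
risk, subject-line-A recipients = 140/250 = 0.5600
risk, subject-line-B recipients = 76/200 = 0.3800
RR = 0.5600 / 0.3800 = 1.474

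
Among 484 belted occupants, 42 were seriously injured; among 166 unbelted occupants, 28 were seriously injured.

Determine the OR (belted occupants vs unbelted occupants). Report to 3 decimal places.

OR = (42 × 138) / (442 × 28) = 5796/12376 ≈ 0.468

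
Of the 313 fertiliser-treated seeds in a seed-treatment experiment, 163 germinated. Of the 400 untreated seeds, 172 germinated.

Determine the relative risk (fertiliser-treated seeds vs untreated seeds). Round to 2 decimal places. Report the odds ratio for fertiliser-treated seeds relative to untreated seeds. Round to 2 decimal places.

RR = 1.21; OR = 1.44

risk, fertiliser-treated seeds = 163/313 = 0.5208
risk, untreated seeds = 172/400 = 0.4300
RR = 0.5208 / 0.4300 = 1.21
odds, fertiliser-treated seeds = 163/150 = 1.0867
odds, untreated seeds = 172/228 = 0.7544
OR = 1.0867 / 0.7544 = 1.44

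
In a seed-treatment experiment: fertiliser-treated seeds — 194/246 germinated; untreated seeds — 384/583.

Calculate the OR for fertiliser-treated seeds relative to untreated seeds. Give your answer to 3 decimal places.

odds, fertiliser-treated seeds = 194/52 = 3.7308
odds, untreated seeds = 384/199 = 1.9296
OR = 3.7308 / 1.9296 = 1.933

1.933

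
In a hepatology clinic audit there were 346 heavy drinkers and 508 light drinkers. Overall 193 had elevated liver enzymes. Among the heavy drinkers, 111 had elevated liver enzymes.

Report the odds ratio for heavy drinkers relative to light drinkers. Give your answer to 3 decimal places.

heavy drinkers without the outcome: 346 − 111 = 235
light drinkers with the outcome: 193 − 111 = 82
light drinkers without the outcome: 508 − 82 = 426
OR = (111 × 426) / (235 × 82) = 47286/19270 ≈ 2.454

2.454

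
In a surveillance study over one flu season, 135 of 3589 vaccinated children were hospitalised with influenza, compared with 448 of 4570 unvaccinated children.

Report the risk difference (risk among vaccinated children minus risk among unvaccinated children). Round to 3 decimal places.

RD ≈ -0.060

risk, vaccinated children = 135/3589 = 0.03761
risk, unvaccinated children = 448/4570 = 0.09803
risk difference = 0.03761 − 0.09803 = -0.060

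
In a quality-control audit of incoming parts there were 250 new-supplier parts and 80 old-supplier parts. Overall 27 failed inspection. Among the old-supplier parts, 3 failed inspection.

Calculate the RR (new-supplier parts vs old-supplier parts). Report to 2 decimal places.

new-supplier parts with the outcome: 27 − 3 = 24
new-supplier parts without the outcome: 250 − 24 = 226
old-supplier parts without the outcome: 80 − 3 = 77
risk, new-supplier parts = 24/250 = 0.09600
risk, old-supplier parts = 3/80 = 0.03750
RR = 0.09600 / 0.03750 = 2.56

2.56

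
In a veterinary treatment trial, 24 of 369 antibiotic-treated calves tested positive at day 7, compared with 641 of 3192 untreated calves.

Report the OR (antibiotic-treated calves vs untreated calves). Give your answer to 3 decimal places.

OR ≈ 0.277

odds, antibiotic-treated calves = 24/345 = 0.0696
odds, untreated calves = 641/2551 = 0.2513
OR = 0.0696 / 0.2513 = 0.277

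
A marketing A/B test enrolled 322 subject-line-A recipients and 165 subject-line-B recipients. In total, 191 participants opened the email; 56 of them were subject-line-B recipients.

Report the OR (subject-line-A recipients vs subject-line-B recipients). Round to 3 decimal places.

subject-line-A recipients with the outcome: 191 − 56 = 135
subject-line-A recipients without the outcome: 322 − 135 = 187
subject-line-B recipients without the outcome: 165 − 56 = 109
odds, subject-line-A recipients = 135/187 = 0.7219
odds, subject-line-B recipients = 56/109 = 0.5138
OR = 0.7219 / 0.5138 = 1.405

1.405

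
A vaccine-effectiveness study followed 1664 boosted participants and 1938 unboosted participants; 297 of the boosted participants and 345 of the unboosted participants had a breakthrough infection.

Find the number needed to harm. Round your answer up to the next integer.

2142

risk, boosted participants = 297/1664 = 0.178486
risk, unboosted participants = 345/1938 = 0.178019
absolute risk difference = 0.000467
1 / 0.000467 = 2141.328 → round up → 2142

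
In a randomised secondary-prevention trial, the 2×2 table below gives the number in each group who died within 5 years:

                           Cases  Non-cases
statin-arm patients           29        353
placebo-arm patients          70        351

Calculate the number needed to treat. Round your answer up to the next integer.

risk, statin-arm patients = 29/382 = 0.075916
risk, placebo-arm patients = 70/421 = 0.166271
absolute risk difference = 0.090355
1 / 0.090355 = 11.067 → round up → 12

NNT: 12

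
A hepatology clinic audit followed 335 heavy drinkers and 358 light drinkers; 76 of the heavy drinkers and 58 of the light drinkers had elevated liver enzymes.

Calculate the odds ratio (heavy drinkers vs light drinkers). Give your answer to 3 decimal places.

OR = 1.518

odds, heavy drinkers = 76/259 = 0.2934
odds, light drinkers = 58/300 = 0.1933
OR = 0.2934 / 0.1933 = 1.518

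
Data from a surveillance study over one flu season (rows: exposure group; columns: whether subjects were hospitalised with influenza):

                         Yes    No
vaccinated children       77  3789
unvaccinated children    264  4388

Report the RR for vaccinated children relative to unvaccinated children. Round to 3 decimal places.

0.351

risk, vaccinated children = 77/3866 = 0.01992
risk, unvaccinated children = 264/4652 = 0.05675
RR = 0.01992 / 0.05675 = 0.351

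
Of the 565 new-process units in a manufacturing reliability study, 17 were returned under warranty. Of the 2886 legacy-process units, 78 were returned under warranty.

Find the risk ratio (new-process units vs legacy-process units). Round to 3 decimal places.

RR = 1.113

risk, new-process units = 17/565 = 0.03009
risk, legacy-process units = 78/2886 = 0.02703
RR = 0.03009 / 0.02703 = 1.113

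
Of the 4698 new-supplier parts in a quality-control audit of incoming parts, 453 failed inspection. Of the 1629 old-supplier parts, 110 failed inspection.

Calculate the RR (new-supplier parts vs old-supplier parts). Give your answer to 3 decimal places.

RR: 1.428

risk, new-supplier parts = 453/4698 = 0.0964
risk, old-supplier parts = 110/1629 = 0.0675
RR = 0.0964 / 0.0675 = 1.428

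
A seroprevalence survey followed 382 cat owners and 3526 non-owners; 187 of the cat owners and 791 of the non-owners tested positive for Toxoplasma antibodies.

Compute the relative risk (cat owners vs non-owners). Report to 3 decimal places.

RR ≈ 2.182

risk, cat owners = 187/382 = 0.4895
risk, non-owners = 791/3526 = 0.2243
RR = 0.4895 / 0.2243 = 2.182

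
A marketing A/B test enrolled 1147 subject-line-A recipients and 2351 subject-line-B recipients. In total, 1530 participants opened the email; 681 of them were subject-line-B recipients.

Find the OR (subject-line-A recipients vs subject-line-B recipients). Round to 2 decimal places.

subject-line-A recipients with the outcome: 1530 − 681 = 849
subject-line-A recipients without the outcome: 1147 − 849 = 298
subject-line-B recipients without the outcome: 2351 − 681 = 1670
odds, subject-line-A recipients = 849/298 = 2.8490
odds, subject-line-B recipients = 681/1670 = 0.4078
OR = 2.8490 / 0.4078 = 6.99

6.99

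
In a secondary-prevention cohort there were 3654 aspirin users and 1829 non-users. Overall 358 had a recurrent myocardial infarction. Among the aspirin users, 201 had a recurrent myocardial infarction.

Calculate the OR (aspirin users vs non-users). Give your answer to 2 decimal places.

aspirin users without the outcome: 3654 − 201 = 3453
non-users with the outcome: 358 − 201 = 157
non-users without the outcome: 1829 − 157 = 1672
odds, aspirin users = 201/3453 = 0.0582
odds, non-users = 157/1672 = 0.0939
OR = 0.0582 / 0.0939 = 0.62

0.62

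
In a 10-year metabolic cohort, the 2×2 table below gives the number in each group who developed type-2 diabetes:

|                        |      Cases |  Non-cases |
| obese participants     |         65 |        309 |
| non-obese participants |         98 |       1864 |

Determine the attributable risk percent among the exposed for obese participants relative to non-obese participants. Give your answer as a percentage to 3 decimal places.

risk, obese participants = 65/374 = 0.17380
risk, non-obese participants = 98/1962 = 0.04995
AR% = (0.17380 − 0.04995) / 0.17380 = 0.7126 → 71.260%

AR% = 71.260%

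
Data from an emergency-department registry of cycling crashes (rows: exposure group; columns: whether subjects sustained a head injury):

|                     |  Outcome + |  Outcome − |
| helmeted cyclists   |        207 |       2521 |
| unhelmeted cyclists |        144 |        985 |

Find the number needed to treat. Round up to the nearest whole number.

20

risk, helmeted cyclists = 207/2728 = 0.075880
risk, unhelmeted cyclists = 144/1129 = 0.127547
absolute risk difference = 0.051667
1 / 0.051667 = 19.355 → round up → 20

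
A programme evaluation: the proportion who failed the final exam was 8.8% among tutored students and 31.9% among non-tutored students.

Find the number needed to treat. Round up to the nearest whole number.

5

absolute risk difference = 0.231000
1 / 0.231000 = 4.329 → round up → 5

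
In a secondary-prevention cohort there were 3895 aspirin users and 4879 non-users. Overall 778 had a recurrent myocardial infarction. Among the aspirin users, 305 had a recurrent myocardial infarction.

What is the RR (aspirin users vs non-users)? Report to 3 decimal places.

aspirin users without the outcome: 3895 − 305 = 3590
non-users with the outcome: 778 − 305 = 473
non-users without the outcome: 4879 − 473 = 4406
risk, aspirin users = 305/3895 = 0.0783
risk, non-users = 473/4879 = 0.0969
RR = 0.0783 / 0.0969 = 0.808

0.808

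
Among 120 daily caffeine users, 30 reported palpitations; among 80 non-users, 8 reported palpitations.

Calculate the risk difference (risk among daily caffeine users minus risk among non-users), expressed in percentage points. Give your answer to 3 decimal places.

15.000

risk, daily caffeine users = 30/120 = 0.2500
risk, non-users = 8/80 = 0.1000
risk difference = 0.2500 − 0.1000 = 0.1500 → 15.000 percentage points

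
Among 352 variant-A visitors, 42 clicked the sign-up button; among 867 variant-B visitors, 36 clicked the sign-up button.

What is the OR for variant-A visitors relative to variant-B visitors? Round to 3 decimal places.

OR = (42 × 831) / (310 × 36) = 34902/11160 ≈ 3.127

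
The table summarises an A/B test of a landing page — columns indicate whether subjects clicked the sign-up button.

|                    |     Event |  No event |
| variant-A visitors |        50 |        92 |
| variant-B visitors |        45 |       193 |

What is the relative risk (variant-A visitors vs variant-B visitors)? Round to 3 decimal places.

RR ≈ 1.862

risk, variant-A visitors = 50/142 = 0.3521
risk, variant-B visitors = 45/238 = 0.1891
RR = 0.3521 / 0.1891 = 1.862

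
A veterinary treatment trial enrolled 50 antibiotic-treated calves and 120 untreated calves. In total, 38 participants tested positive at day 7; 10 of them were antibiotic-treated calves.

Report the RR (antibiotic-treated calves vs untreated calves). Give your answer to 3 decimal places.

antibiotic-treated calves without the outcome: 50 − 10 = 40
untreated calves with the outcome: 38 − 10 = 28
untreated calves without the outcome: 120 − 28 = 92
risk, antibiotic-treated calves = 10/50 = 0.2000
risk, untreated calves = 28/120 = 0.2333
RR = 0.2000 / 0.2333 = 0.857

0.857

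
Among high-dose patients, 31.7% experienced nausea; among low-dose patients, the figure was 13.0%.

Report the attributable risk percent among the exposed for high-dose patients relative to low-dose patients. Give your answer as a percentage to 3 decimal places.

AR% = (0.3170 − 0.1300) / 0.3170 = 0.5899 → 58.991%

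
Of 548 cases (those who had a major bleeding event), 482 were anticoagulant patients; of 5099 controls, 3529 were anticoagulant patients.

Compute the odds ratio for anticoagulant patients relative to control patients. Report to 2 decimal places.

OR = (482 × 1570) / (3529 × 66) = 756740/232914 ≈ 3.25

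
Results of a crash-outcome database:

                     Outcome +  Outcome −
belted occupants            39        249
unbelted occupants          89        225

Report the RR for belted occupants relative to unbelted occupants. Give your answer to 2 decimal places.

RR ≈ 0.48

risk, belted occupants = 39/288 = 0.1354
risk, unbelted occupants = 89/314 = 0.2834
RR = 0.1354 / 0.2834 = 0.48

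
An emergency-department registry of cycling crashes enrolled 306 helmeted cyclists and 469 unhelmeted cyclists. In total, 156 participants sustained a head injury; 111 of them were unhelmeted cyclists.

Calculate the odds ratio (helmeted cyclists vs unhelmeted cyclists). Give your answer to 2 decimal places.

helmeted cyclists with the outcome: 156 − 111 = 45
helmeted cyclists without the outcome: 306 − 45 = 261
unhelmeted cyclists without the outcome: 469 − 111 = 358
OR = (45 × 358) / (261 × 111) = 16110/28971 ≈ 0.56

0.56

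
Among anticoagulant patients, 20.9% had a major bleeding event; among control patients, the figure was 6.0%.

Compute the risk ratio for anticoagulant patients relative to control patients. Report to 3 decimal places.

RR = 0.2090 / 0.0600 = 3.483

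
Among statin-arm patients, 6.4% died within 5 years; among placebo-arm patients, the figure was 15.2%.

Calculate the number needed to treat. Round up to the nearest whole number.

12

absolute risk difference = 0.088000
1 / 0.088000 = 11.364 → round up → 12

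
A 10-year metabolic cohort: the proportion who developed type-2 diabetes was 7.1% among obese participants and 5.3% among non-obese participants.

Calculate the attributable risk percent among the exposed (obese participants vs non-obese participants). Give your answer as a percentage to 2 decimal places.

AR% = (0.0710 − 0.0530) / 0.0710 = 0.2535 → 25.35%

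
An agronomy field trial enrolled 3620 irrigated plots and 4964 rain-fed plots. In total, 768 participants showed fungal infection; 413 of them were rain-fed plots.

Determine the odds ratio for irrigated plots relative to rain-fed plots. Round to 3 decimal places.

irrigated plots with the outcome: 768 − 413 = 355
irrigated plots without the outcome: 3620 − 355 = 3265
rain-fed plots without the outcome: 4964 − 413 = 4551
OR = (355 × 4551) / (3265 × 413) = 1615605/1348445 ≈ 1.198

1.198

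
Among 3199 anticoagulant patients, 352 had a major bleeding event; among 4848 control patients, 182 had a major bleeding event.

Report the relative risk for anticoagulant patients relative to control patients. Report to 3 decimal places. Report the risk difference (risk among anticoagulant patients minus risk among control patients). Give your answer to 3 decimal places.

risk, anticoagulant patients = 352/3199 = 0.11003
risk, control patients = 182/4848 = 0.03754
RR = 0.11003 / 0.03754 = 2.931
risk difference = 0.11003 − 0.03754 = 0.072

RR = 2.931; RD = 0.072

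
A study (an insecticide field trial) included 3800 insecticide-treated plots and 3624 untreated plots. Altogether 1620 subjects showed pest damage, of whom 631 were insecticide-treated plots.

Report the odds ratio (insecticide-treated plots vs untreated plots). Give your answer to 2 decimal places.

OR: 0.53

insecticide-treated plots without the outcome: 3800 − 631 = 3169
untreated plots with the outcome: 1620 − 631 = 989
untreated plots without the outcome: 3624 − 989 = 2635
OR = (631 × 2635) / (3169 × 989) = 1662685/3134141 ≈ 0.53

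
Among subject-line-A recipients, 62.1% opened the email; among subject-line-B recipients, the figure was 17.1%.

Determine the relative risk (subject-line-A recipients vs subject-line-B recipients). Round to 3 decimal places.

RR = 0.6210 / 0.1710 = 3.632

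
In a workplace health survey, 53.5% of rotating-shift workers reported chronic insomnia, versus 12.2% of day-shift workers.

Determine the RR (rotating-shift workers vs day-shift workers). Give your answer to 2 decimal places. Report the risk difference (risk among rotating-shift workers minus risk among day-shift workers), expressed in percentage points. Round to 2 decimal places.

RR = 4.39; RD = 41.30

RR = 0.5350 / 0.1220 = 4.39
risk difference = 0.5350 − 0.1220 = 0.4130 → 41.30 percentage points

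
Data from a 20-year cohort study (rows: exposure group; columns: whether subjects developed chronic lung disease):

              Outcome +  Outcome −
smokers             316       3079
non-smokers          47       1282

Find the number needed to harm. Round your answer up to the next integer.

risk, smokers = 316/3395 = 0.093078
risk, non-smokers = 47/1329 = 0.035365
absolute risk difference = 0.057713
1 / 0.057713 = 17.327 → round up → 18

18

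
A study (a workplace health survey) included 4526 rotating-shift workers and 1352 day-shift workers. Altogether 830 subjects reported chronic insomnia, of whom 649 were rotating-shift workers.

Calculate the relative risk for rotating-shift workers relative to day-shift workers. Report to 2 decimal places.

rotating-shift workers without the outcome: 4526 − 649 = 3877
day-shift workers with the outcome: 830 − 649 = 181
day-shift workers without the outcome: 1352 − 181 = 1171
risk, rotating-shift workers = 649/4526 = 0.1434
risk, day-shift workers = 181/1352 = 0.1339
RR = 0.1434 / 0.1339 = 1.07

1.07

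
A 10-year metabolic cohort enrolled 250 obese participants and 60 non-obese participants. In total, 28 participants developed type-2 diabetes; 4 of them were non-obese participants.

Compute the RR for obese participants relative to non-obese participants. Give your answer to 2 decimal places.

1.44

obese participants with the outcome: 28 − 4 = 24
obese participants without the outcome: 250 − 24 = 226
non-obese participants without the outcome: 60 − 4 = 56
risk, obese participants = 24/250 = 0.0960
risk, non-obese participants = 4/60 = 0.0667
RR = 0.0960 / 0.0667 = 1.44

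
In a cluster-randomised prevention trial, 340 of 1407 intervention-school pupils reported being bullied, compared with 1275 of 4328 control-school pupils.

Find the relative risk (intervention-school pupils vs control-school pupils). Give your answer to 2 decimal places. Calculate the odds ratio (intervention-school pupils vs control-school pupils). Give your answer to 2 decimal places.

RR = 0.82; OR = 0.76

risk, intervention-school pupils = 340/1407 = 0.2416
risk, control-school pupils = 1275/4328 = 0.2946
RR = 0.2416 / 0.2946 = 0.82
OR = (340 × 3053) / (1067 × 1275) = 1038020/1360425 ≈ 0.76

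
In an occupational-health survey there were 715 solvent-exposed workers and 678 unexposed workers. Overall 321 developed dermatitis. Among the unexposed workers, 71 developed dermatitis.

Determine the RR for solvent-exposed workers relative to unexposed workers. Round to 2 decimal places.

RR ≈ 3.34

solvent-exposed workers with the outcome: 321 − 71 = 250
solvent-exposed workers without the outcome: 715 − 250 = 465
unexposed workers without the outcome: 678 − 71 = 607
risk, solvent-exposed workers = 250/715 = 0.3497
risk, unexposed workers = 71/678 = 0.1047
RR = 0.3497 / 0.1047 = 3.34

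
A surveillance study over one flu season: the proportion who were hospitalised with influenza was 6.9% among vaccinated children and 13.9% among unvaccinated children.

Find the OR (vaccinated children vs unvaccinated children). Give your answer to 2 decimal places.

odds, vaccinated children = 0.0690/0.9310 = 0.0741
odds, unvaccinated children = 0.1390/0.8610 = 0.1614
OR = 0.0741 / 0.1614 = 0.46

OR: 0.46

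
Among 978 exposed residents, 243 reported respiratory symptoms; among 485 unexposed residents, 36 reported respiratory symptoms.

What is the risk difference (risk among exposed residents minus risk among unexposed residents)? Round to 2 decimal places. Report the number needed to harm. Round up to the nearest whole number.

risk, exposed residents = 243/978 = 0.2485
risk, unexposed residents = 36/485 = 0.0742
risk difference = 0.2485 − 0.0742 = 0.17
absolute risk difference = 0.174239
1 / 0.174239 = 5.739 → round up → 6

RD = 0.17; NNH = 6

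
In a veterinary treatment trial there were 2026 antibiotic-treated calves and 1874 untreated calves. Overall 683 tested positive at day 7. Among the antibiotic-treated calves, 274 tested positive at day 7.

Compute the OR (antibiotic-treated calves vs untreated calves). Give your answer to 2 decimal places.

antibiotic-treated calves without the outcome: 2026 − 274 = 1752
untreated calves with the outcome: 683 − 274 = 409
untreated calves without the outcome: 1874 − 409 = 1465
OR = (274 × 1465) / (1752 × 409) = 401410/716568 ≈ 0.56

OR ≈ 0.56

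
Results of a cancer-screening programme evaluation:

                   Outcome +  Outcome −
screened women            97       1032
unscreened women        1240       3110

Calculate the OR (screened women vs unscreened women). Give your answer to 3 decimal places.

OR = (97 × 3110) / (1032 × 1240) = 301670/1279680 ≈ 0.236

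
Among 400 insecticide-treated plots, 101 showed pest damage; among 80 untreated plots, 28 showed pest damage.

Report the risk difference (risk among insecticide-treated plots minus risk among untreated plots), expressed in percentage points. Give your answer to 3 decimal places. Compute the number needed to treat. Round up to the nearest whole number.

RD = -9.750; NNT = 11

risk, insecticide-treated plots = 101/400 = 0.2525
risk, untreated plots = 28/80 = 0.3500
risk difference = 0.2525 − 0.3500 = -0.0975 → -9.750 percentage points
absolute risk difference = 0.097500
1 / 0.097500 = 10.256 → round up → 11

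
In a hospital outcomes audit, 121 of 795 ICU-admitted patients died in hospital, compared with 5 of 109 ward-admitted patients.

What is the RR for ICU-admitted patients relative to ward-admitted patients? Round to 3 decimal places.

RR = 3.318

risk, ICU-admitted patients = 121/795 = 0.15220
risk, ward-admitted patients = 5/109 = 0.04587
RR = 0.15220 / 0.04587 = 3.318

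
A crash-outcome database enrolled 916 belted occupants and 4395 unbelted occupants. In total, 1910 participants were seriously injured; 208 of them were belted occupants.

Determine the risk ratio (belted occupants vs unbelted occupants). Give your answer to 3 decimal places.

0.586

belted occupants without the outcome: 916 − 208 = 708
unbelted occupants with the outcome: 1910 − 208 = 1702
unbelted occupants without the outcome: 4395 − 1702 = 2693
risk, belted occupants = 208/916 = 0.2271
risk, unbelted occupants = 1702/4395 = 0.3873
RR = 0.2271 / 0.3873 = 0.586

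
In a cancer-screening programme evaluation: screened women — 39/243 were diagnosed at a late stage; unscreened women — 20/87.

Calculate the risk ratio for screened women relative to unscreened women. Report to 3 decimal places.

RR = 0.698

risk, screened women = 39/243 = 0.1605
risk, unscreened women = 20/87 = 0.2299
RR = 0.1605 / 0.2299 = 0.698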